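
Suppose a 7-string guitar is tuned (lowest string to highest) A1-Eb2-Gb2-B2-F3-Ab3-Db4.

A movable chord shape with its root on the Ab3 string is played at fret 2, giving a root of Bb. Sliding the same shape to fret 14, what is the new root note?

Bb

Moving from fret 2 to fret 14 shifts the root by 12 semitones.
Bb up 12 semitones is Bb.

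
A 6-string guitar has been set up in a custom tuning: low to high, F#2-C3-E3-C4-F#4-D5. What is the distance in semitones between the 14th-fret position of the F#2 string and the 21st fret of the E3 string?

F#2 at fret 14 → G#3 (MIDI 56); E3 at fret 21 → C#5 (MIDI 73).
56 − 73 = -17, so the two pitches are 17 semitones apart, with C#5 the higher.

17 semitones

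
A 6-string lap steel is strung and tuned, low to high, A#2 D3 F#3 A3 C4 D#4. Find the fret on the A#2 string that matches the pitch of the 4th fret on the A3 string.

15

A3 at fret 4 is A3 + 4 semitones = C#4.
The open A#2 string is 11 semitones below the open A3, so the same pitch on the A#2 string lies at fret 4 + 11 = 15.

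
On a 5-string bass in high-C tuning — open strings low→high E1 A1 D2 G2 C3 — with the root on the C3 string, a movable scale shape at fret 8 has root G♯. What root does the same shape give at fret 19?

Moving from fret 8 to fret 19 shifts the root by 11 semitones.
G♯ up 11 semitones is G.

G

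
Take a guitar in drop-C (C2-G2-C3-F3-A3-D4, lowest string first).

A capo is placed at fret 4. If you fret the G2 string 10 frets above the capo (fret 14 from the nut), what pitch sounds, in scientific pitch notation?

A3

The capo raises the open G2 by 4 semitones to B2; fretting 10 more gives G2 + 4 + 10 = G2 + 14 semitones = A3.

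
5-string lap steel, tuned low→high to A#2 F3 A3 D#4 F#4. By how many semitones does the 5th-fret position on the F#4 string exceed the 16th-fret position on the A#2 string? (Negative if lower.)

F#4 at fret 5 → B4 (MIDI 71); A#2 at fret 16 → D4 (MIDI 62).
71 − 62 = 9, so the two pitches are 9 semitones apart.

9 semitones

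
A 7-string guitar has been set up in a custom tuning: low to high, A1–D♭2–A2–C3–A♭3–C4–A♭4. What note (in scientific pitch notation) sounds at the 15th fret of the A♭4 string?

A♭4 is MIDI 68. Adding 15 gives 83, which is B5.

B5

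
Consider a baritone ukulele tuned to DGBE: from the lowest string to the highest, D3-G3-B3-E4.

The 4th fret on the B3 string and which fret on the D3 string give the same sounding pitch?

B3 at fret 4 is B3 + 4 semitones = D#4.
The open D3 string is 9 semitones below the open B3, so the same pitch on the D3 string lies at fret 4 + 9 = 13.

13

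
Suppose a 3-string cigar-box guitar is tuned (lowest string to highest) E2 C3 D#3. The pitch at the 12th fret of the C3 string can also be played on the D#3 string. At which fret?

Fret 12 on C3 is MIDI 48 + 12 = 60 (C4). On the D#3 string (open MIDI 51), that pitch is 60 − 51 = fret 9.

9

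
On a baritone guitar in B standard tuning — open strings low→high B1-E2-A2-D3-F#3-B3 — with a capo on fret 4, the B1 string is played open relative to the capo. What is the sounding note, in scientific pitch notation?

D#2

The capo raises the open B1 by 4 semitones to D#2; fretting 0 more gives B1 + 4 + 0 = B1 + 4 semitones = D#2.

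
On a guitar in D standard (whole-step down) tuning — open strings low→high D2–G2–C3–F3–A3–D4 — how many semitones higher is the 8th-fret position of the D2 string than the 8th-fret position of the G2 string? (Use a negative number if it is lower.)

-5 semitones

D2 at fret 8 → A♯2 (MIDI 46); G2 at fret 8 → D♯3 (MIDI 51).
46 − 51 = -5, so the two pitches are 5 semitones apart.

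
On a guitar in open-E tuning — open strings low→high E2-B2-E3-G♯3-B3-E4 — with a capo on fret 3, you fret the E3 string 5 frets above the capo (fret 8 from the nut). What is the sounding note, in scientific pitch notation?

The capo raises the open E3 by 3 semitones to G3; fretting 5 more gives E3 + 3 + 5 = E3 + 8 semitones = C4.

C4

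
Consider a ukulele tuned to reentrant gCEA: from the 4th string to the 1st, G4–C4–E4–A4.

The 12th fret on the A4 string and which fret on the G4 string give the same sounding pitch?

A4 at fret 12 is A4 + 12 semitones = A5.
The open G4 string is 2 semitones below the open A4, so the same pitch on the G4 string lies at fret 12 + 2 = 14.

14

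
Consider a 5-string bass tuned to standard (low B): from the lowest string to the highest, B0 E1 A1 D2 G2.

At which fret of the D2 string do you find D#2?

1

D#2 is 1 semitone above the open D2 (D–D#), so it sits at fret 1.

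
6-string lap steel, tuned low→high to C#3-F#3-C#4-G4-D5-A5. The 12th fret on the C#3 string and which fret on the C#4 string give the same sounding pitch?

0

C#3 at fret 12 is C#3 + 12 semitones = C#4.
The open C#4 string is 12 semitones above the open C#3, so the same pitch on the C#4 string lies at fret 12 − 12 = 0.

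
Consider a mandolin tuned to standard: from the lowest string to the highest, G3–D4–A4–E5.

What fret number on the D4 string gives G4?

5

G4 is 5 semitones above the open D4 (D–D#–E–F–F#–G), so it sits at fret 5.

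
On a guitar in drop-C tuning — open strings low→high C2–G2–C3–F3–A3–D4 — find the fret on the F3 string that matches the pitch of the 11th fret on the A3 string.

15

Fret 11 on A3 is MIDI 57 + 11 = 68 (G#4). On the F3 string (open MIDI 53), that pitch is 68 − 53 = fret 15.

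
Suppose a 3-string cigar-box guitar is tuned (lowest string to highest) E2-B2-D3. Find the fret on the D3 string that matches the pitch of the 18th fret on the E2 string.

8

Fret 18 on E2 is MIDI 40 + 18 = 58 (A#3). On the D3 string (open MIDI 50), that pitch is 58 − 50 = fret 8.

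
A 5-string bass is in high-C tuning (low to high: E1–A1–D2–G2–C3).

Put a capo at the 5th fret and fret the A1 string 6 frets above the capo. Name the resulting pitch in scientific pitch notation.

G#2

The capo raises the open A1 by 5 semitones to D2; fretting 6 more gives A1 + 5 + 6 = A1 + 11 semitones = G#2.
(Also written Ab.)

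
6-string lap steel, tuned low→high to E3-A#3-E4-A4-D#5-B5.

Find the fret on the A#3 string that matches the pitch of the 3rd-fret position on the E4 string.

E4 at fret 3 is E4 + 3 semitones = G4.
The open A#3 string is 6 semitones below the open E4, so the same pitch on the A#3 string lies at fret 3 + 6 = 9.

9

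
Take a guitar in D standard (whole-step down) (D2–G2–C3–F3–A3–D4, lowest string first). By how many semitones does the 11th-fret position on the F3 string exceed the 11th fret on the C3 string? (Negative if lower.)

F3 at fret 11 → E4 (MIDI 64); C3 at fret 11 → B3 (MIDI 59).
64 − 59 = 5, so the two pitches are 5 semitones apart.

5 semitones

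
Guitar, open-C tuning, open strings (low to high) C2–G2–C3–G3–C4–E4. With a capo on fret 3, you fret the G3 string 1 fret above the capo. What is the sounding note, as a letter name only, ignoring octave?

B

The capo raises the open G3 by 3 semitones to A#3; fretting 1 more gives G3 + 3 + 1 = G3 + 4 semitones, landing on B.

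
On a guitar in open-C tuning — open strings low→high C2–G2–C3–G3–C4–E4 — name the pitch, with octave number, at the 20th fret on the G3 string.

G3 is MIDI 55. Adding 20 gives 75, which is D#5.
(Equivalently spelled Eb5.)

D#5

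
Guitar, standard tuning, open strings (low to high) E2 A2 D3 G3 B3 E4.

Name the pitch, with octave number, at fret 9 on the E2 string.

Each fret is one semitone, so E2 + 9 = C#3.
(Equivalently spelled Db3.)

C#3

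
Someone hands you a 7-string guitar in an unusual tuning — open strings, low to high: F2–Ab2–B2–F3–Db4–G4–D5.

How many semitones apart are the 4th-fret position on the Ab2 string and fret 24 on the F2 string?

Ab2 at fret 4 → C3 (MIDI 48); F2 at fret 24 → F4 (MIDI 65).
48 − 65 = -17, so the two pitches are 17 semitones apart, with F4 the higher.

17 semitones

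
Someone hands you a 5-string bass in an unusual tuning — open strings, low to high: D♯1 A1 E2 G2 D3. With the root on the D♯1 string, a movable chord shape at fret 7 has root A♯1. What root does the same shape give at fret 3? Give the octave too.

Moving from fret 7 to fret 3 shifts the root by -4 semitones.
A♯1 down 4 semitones is F♯1.

F♯1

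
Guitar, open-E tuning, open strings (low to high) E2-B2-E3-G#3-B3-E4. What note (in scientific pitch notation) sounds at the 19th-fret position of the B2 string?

The open B2 string plus 19 semitones: B–C–C#–D–…–E–F–F#.
The walk passes from B into C 2 times, so the octave number goes from 2 to 4.
(Equivalently spelled Gb4.)

F#4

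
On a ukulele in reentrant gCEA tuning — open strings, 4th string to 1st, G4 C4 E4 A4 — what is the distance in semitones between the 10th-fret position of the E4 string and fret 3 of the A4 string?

2 semitones

E4 at fret 10 → D5 (MIDI 74); A4 at fret 3 → C5 (MIDI 72).
74 − 72 = 2, so the two pitches are 2 semitones apart, with D5 the higher.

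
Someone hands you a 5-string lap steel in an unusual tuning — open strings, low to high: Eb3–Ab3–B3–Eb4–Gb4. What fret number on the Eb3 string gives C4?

C4 is 9 semitones above the open Eb3 (Eb–E–F–Gb–G–Ab–A–Bb–B–C), so it sits at fret 9.

9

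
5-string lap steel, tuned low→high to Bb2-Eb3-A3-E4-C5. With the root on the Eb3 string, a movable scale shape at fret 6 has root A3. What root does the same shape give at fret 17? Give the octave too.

Ab4

Moving from fret 6 to fret 17 shifts the root by 11 semitones.
A3 up 11 semitones is Ab4.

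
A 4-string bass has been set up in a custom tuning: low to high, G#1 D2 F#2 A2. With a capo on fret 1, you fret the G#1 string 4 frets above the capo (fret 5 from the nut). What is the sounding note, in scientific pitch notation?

The capo raises the open G#1 by 1 semitone to A1; fretting 4 more gives G#1 + 1 + 4 = G#1 + 5 semitones = C#2.

C#2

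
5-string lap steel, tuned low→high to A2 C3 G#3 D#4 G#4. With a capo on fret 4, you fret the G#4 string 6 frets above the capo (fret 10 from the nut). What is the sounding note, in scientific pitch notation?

F#5

The capo raises the open G#4 by 4 semitones to C5; fretting 6 more gives G#4 + 4 + 6 = G#4 + 10 semitones = F#5.
(Also written Gb.)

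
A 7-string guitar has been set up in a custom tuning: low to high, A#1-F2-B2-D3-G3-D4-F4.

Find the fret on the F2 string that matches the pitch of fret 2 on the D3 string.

D3 at fret 2 is D3 + 2 semitones = E3.
The open F2 string is 9 semitones below the open D3, so the same pitch on the F2 string lies at fret 2 + 9 = 11.

11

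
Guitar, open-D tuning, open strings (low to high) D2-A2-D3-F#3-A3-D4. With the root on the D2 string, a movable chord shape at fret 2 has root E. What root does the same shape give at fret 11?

C#

Moving from fret 2 to fret 11 shifts the root by 9 semitones.
E up 9 semitones is C#.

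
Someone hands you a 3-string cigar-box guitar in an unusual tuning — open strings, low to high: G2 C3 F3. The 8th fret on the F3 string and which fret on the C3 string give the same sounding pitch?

13

F3 at fret 8 is F3 + 8 semitones = C♯4.
The open C3 string is 5 semitones below the open F3, so the same pitch on the C3 string lies at fret 8 + 5 = 13.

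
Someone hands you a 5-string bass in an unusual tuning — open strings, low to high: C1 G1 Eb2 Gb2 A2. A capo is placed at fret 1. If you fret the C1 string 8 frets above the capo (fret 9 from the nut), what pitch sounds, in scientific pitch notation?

A1

The capo raises the open C1 by 1 semitone to Db1; fretting 8 more gives C1 + 1 + 8 = C1 + 9 semitones = A1.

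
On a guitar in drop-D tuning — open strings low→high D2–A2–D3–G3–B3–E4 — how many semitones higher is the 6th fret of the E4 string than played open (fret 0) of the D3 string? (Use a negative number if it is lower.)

E4 at fret 6 → A#4 (MIDI 70); D3 at fret 0 → D3 (MIDI 50).
70 − 50 = 20, so the two pitches are 20 semitones apart.

20 semitones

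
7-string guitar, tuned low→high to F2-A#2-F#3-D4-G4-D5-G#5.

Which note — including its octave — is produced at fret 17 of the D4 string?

G5

Each fret is one semitone, so D4 + 17 = G5.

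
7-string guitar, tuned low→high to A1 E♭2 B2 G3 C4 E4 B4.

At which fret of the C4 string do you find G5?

19

G5 is 19 semitones above the open C4 (C–Db–D–Eb–…–F–Gb–G), so it sits at fret 19.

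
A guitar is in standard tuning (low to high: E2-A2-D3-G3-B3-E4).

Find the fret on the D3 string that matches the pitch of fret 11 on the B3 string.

20

Fret 11 on B3 is MIDI 59 + 11 = 70 (A#4). On the D3 string (open MIDI 50), that pitch is 70 − 50 = fret 20.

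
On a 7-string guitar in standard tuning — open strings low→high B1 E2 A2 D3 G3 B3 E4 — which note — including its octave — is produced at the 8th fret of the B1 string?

G2

The open B1 string plus 8 semitones: B–C–C#–D–D#–E–F–F#–G.
The walk passes from B into C once, so the octave number goes from 1 to 2.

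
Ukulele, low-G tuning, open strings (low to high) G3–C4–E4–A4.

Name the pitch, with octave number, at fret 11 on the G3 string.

G3 is MIDI 55. Adding 11 gives 66, which is F#4.

F#4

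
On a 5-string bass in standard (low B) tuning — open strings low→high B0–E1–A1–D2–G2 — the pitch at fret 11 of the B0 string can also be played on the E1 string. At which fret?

6

B0 at fret 11 is B0 + 11 semitones = A#1.
The open E1 string is 5 semitones above the open B0, so the same pitch on the E1 string lies at fret 11 − 5 = 6.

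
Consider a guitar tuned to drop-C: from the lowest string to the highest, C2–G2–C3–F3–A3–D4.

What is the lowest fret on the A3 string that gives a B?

From A3, count semitones up the chromatic scale until reaching B: A–A#–B — 2 steps.

2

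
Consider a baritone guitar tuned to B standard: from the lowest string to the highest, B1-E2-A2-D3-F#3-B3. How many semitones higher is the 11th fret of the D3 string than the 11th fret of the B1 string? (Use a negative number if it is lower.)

15 semitones

D3 at fret 11 → C#4 (MIDI 61); B1 at fret 11 → A#2 (MIDI 46).
61 − 46 = 15, so the two pitches are 15 semitones apart.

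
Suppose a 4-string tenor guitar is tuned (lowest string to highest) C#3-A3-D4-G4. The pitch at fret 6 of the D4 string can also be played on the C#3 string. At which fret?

19

D4 at fret 6 is D4 + 6 semitones = G#4.
The open C#3 string is 13 semitones below the open D4, so the same pitch on the C#3 string lies at fret 6 + 13 = 19.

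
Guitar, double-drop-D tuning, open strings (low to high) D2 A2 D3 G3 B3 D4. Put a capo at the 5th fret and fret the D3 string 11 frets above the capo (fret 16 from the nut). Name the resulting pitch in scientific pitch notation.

F♯4

The capo raises the open D3 by 5 semitones to G3; fretting 11 more gives D3 + 5 + 11 = D3 + 16 semitones = F♯4.
(Also written G♭.)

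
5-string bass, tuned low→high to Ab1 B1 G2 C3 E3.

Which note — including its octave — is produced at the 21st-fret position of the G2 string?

G2 is MIDI 43. Adding 21 gives 64, which is E4.

E4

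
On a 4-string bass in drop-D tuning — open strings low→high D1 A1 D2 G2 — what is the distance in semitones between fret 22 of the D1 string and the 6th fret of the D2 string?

D1 at fret 22 → C3 (MIDI 48); D2 at fret 6 → G♯2 (MIDI 44).
48 − 44 = 4, so the two pitches are 4 semitones apart, with C3 the higher.

4 semitones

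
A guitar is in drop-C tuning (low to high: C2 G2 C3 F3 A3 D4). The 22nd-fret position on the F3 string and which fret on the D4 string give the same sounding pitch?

13

F3 at fret 22 is F3 + 22 semitones = D♯5.
The open D4 string is 9 semitones above the open F3, so the same pitch on the D4 string lies at fret 22 − 9 = 13.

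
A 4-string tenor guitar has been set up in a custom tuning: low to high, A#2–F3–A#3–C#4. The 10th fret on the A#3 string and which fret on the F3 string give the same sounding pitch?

A#3 at fret 10 is A#3 + 10 semitones = G#4.
The open F3 string is 5 semitones below the open A#3, so the same pitch on the F3 string lies at fret 10 + 5 = 15.

15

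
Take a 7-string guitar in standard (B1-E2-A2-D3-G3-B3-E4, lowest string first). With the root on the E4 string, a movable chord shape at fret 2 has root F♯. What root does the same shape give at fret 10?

Moving from fret 2 to fret 10 shifts the root by 8 semitones.
F♯ up 8 semitones is D.

D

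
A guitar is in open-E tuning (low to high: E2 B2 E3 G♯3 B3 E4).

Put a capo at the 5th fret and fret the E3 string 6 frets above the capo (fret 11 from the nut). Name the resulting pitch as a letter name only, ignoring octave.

D♯

The capo raises the open E3 by 5 semitones to A3; fretting 6 more gives E3 + 5 + 6 = E3 + 11 semitones, landing on D♯.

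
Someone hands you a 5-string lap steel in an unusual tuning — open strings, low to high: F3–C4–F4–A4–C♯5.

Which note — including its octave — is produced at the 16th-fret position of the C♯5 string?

Each fret is one semitone, so C♯5 + 16 = F6.

F6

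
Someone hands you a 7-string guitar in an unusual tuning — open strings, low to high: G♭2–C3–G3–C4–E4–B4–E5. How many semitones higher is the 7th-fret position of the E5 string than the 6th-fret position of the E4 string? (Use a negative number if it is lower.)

E5 at fret 7 → B5 (MIDI 83); E4 at fret 6 → B♭4 (MIDI 70).
83 − 70 = 13, so the two pitches are 13 semitones apart.

13 semitones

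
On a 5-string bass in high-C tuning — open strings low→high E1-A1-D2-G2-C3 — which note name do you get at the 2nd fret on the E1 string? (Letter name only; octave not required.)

F#

Each fret is one semitone, so E1 + 2 = F#.
(Equivalently spelled Gb.)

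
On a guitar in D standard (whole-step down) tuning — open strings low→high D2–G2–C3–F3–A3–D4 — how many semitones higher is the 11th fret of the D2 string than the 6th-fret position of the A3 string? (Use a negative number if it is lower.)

D2 at fret 11 → C♯3 (MIDI 49); A3 at fret 6 → D♯4 (MIDI 63).
49 − 63 = -14, so the two pitches are 14 semitones apart.

-14 semitones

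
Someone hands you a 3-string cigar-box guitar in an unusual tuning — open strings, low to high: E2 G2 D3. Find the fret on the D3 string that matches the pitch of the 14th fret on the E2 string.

4

Fret 14 on E2 is MIDI 40 + 14 = 54 (F#3). On the D3 string (open MIDI 50), that pitch is 54 − 50 = fret 4.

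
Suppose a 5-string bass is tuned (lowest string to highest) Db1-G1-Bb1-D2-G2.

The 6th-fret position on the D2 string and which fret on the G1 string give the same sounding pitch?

13

Fret 6 on D2 is MIDI 38 + 6 = 44 (Ab2). On the G1 string (open MIDI 31), that pitch is 44 − 31 = fret 13.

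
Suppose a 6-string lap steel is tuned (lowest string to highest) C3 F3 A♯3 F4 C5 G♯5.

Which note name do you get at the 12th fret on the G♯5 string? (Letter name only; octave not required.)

Each fret is one semitone, so G♯5 + 12 = G♯.
(Equivalently spelled A♭.)

G♯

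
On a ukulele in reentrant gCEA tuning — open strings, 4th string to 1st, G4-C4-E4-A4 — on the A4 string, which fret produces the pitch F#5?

F#5 is 9 semitones above the open A4 (A–A#–B–C–C#–D–D#–E–F–F#), so it sits at fret 9.

9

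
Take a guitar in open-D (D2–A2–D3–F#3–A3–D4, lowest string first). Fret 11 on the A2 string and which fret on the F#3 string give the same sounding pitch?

2

A2 at fret 11 is A2 + 11 semitones = G#3.
The open F#3 string is 9 semitones above the open A2, so the same pitch on the F#3 string lies at fret 11 − 9 = 2.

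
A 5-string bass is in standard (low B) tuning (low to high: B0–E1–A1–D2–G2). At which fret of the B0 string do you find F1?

F1 is 6 semitones above the open B0 (B–C–C#–D–D#–E–F), so it sits at fret 6.

6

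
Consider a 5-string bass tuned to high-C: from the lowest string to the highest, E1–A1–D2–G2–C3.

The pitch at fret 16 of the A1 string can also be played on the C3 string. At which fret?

1

Fret 16 on A1 is MIDI 33 + 16 = 49 (C#3). On the C3 string (open MIDI 48), that pitch is 49 − 48 = fret 1.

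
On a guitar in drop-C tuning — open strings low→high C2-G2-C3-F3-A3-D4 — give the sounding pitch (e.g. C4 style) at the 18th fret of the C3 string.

The open C3 string plus 18 semitones: C–C#–D–D#–…–E–F–F#.
The walk passes from B into C once, so the octave number goes from 3 to 4.
(Equivalently spelled G♭4.)

F♯4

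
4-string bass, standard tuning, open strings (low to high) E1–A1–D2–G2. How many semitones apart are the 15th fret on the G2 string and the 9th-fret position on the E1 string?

21 semitones

G2 at fret 15 → A#3 (MIDI 58); E1 at fret 9 → C#2 (MIDI 37).
58 − 37 = 21, so the two pitches are 21 semitones apart, with A#3 the higher.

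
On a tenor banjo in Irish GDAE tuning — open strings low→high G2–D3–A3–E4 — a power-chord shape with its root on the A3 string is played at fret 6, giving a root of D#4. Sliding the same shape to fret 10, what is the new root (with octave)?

G4

Moving from fret 6 to fret 10 shifts the root by 4 semitones.
D#4 up 4 semitones is G4.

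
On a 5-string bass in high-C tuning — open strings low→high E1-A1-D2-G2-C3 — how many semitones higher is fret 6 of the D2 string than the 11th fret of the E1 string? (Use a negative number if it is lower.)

D2 at fret 6 → G#2 (MIDI 44); E1 at fret 11 → D#2 (MIDI 39).
44 − 39 = 5, so the two pitches are 5 semitones apart.

5 semitones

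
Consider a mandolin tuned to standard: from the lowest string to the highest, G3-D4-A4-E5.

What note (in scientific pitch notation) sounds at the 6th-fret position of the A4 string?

The open A4 string plus 6 semitones: A–A#–B–C–C#–D–D#.
The walk passes from B into C once, so the octave number goes from 4 to 5.

D♯5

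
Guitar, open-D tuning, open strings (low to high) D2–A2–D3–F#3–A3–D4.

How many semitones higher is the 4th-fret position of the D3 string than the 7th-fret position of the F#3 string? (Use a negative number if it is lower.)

D3 at fret 4 → F#3 (MIDI 54); F#3 at fret 7 → C#4 (MIDI 61).
54 − 61 = -7, so the two pitches are 7 semitones apart.

-7 semitones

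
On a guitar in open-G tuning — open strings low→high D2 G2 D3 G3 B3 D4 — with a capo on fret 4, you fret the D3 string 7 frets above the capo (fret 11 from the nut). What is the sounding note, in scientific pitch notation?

C#4

The capo raises the open D3 by 4 semitones to F#3; fretting 7 more gives D3 + 4 + 7 = D3 + 11 semitones = C#4.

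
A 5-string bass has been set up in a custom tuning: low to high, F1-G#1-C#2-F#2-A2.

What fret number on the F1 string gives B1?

B1 is 6 semitones above the open F1 (F–F#–G–G#–A–A#–B), so it sits at fret 6.

6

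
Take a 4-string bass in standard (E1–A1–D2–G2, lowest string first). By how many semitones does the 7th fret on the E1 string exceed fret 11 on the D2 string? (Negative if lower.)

-14 semitones

E1 at fret 7 → B1 (MIDI 35); D2 at fret 11 → C♯3 (MIDI 49).
35 − 49 = -14, so the two pitches are 14 semitones apart.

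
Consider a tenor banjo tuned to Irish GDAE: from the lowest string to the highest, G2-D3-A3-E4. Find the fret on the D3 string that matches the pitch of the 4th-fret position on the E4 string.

E4 at fret 4 is E4 + 4 semitones = G#4.
The open D3 string is 14 semitones below the open E4, so the same pitch on the D3 string lies at fret 4 + 14 = 18.

18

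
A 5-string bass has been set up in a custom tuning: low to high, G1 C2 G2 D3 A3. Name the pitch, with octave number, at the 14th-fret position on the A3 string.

Each fret is one semitone, so A3 + 14 = B4.

B4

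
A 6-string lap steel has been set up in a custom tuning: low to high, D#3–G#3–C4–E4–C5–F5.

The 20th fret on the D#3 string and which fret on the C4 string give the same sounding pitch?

Fret 20 on D#3 is MIDI 51 + 20 = 71 (B4). On the C4 string (open MIDI 60), that pitch is 71 − 60 = fret 11.

11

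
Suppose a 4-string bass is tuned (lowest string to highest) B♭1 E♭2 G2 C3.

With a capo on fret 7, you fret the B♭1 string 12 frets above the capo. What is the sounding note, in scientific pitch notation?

The capo raises the open B♭1 by 7 semitones to F2; fretting 12 more gives B♭1 + 7 + 12 = B♭1 + 19 semitones = F3.

F3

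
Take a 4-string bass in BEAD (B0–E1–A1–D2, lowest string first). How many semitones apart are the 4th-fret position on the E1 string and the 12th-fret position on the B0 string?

3 semitones

E1 at fret 4 → G#1 (MIDI 32); B0 at fret 12 → B1 (MIDI 35).
32 − 35 = -3, so the two pitches are 3 semitones apart, with B1 the higher.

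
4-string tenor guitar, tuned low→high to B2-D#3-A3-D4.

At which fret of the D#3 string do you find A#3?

7

A#3 is 7 semitones above the open D#3 (D#–E–F–F#–G–G#–A–A#), so it sits at fret 7.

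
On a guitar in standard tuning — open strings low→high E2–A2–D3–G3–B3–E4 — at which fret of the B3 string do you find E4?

5

E4 is 5 semitones above the open B3 (B–C–C#–D–D#–E), so it sits at fret 5.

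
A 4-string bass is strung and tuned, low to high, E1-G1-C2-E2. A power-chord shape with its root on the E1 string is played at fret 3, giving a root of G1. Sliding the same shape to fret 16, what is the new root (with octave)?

Moving from fret 3 to fret 16 shifts the root by 13 semitones.
G1 up 13 semitones is G♯2.

G♯2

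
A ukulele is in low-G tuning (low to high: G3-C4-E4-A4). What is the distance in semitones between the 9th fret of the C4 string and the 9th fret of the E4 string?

C4 at fret 9 → A4 (MIDI 69); E4 at fret 9 → C#5 (MIDI 73).
69 − 73 = -4, so the two pitches are 4 semitones apart, with C#5 the higher.

4 semitones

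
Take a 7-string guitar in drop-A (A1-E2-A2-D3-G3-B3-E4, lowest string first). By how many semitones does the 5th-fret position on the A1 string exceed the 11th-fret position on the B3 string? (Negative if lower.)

-32 semitones

A1 at fret 5 → D2 (MIDI 38); B3 at fret 11 → A♯4 (MIDI 70).
38 − 70 = -32, so the two pitches are 32 semitones apart.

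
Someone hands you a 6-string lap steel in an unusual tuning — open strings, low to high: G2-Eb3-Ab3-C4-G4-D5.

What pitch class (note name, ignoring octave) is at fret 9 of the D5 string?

B

Each fret is one semitone, so D5 + 9 = B.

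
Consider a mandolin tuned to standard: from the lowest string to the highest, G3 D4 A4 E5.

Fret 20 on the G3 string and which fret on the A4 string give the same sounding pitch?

6

Fret 20 on G3 is MIDI 55 + 20 = 75 (D♯5). On the A4 string (open MIDI 69), that pitch is 75 − 69 = fret 6.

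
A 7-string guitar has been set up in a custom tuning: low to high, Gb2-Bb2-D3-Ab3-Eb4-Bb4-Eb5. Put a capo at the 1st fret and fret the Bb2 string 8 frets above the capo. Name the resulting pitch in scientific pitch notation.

G3

The capo raises the open Bb2 by 1 semitone to B2; fretting 8 more gives Bb2 + 1 + 8 = Bb2 + 9 semitones = G3.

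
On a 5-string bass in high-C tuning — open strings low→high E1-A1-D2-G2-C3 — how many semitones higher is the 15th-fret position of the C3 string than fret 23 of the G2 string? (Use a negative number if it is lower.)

-3 semitones

C3 at fret 15 → D#4 (MIDI 63); G2 at fret 23 → F#4 (MIDI 66).
63 − 66 = -3, so the two pitches are 3 semitones apart.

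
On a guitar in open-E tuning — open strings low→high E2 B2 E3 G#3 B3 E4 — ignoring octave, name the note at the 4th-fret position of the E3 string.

Each fret is one semitone, so E3 + 4 = G#.

G#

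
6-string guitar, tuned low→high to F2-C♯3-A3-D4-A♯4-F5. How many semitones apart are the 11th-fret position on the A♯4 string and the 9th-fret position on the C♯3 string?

A♯4 at fret 11 → A5 (MIDI 81); C♯3 at fret 9 → A♯3 (MIDI 58).
81 − 58 = 23, so the two pitches are 23 semitones apart, with A5 the higher.

23 semitones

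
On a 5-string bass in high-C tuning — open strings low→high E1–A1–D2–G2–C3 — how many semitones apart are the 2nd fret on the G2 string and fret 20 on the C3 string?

23 semitones

G2 at fret 2 → A2 (MIDI 45); C3 at fret 20 → G#4 (MIDI 68).
45 − 68 = -23, so the two pitches are 23 semitones apart, with G#4 the higher.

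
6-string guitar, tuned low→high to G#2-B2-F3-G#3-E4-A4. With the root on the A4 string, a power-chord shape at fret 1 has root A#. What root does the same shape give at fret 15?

Moving from fret 1 to fret 15 shifts the root by 14 semitones.
A# up 14 semitones is C.

C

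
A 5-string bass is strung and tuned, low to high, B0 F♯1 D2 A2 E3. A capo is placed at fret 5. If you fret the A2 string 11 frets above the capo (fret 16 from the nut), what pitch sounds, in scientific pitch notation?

C♯4

The capo raises the open A2 by 5 semitones to D3; fretting 11 more gives A2 + 5 + 11 = A2 + 16 semitones = C♯4.
(Also written D♭.)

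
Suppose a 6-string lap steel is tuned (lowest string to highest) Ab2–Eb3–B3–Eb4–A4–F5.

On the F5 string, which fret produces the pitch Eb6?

Eb6 is 10 semitones above the open F5 (F–Gb–G–Ab–…–Db–D–Eb), so it sits at fret 10.

10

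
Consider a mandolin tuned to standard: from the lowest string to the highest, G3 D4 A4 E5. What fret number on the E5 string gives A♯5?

A♯5 is 6 semitones above the open E5 (E–F–F#–G–G#–A–A#), so it sits at fret 6.

6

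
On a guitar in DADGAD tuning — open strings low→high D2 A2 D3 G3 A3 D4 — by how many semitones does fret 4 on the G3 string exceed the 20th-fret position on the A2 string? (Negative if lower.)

-6 semitones

G3 at fret 4 → B3 (MIDI 59); A2 at fret 20 → F4 (MIDI 65).
59 − 65 = -6, so the two pitches are 6 semitones apart.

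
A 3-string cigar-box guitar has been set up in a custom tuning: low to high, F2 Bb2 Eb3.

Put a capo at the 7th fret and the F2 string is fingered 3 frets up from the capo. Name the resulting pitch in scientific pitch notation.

Eb3

The capo raises the open F2 by 7 semitones to C3; fretting 3 more gives F2 + 7 + 3 = F2 + 10 semitones = Eb3.
(Also written D#.)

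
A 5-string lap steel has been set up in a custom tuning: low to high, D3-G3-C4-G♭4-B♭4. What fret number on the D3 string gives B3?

9

B3 is 9 semitones above the open D3 (D–Eb–E–F–Gb–G–Ab–A–Bb–B), so it sits at fret 9.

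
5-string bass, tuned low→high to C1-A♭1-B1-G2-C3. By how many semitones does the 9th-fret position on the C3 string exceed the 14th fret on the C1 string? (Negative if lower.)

C3 at fret 9 → A3 (MIDI 57); C1 at fret 14 → D2 (MIDI 38).
57 − 38 = 19, so the two pitches are 19 semitones apart.

19 semitones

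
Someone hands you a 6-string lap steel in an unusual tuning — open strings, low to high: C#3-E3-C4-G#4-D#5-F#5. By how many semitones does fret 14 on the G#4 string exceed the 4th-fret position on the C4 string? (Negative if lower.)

18 semitones

G#4 at fret 14 → A#5 (MIDI 82); C4 at fret 4 → E4 (MIDI 64).
82 − 64 = 18, so the two pitches are 18 semitones apart.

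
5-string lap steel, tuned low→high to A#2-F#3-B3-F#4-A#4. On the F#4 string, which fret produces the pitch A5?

15

A5 is 15 semitones above the open F#4 (F#–G–G#–A–…–G–G#–A), so it sits at fret 15.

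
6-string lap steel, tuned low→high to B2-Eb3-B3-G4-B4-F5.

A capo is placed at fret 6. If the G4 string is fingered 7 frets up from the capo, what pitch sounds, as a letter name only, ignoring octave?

The capo raises the open G4 by 6 semitones to Db5; fretting 7 more gives G4 + 6 + 7 = G4 + 13 semitones, landing on Ab.

Ab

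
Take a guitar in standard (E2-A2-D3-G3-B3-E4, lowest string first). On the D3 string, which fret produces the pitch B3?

9

B3 is 9 semitones above the open D3 (D–D#–E–F–F#–G–G#–A–A#–B), so it sits at fret 9.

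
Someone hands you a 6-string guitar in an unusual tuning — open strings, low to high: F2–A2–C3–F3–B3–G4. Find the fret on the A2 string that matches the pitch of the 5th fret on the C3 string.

8

C3 at fret 5 is C3 + 5 semitones = F3.
The open A2 string is 3 semitones below the open C3, so the same pitch on the A2 string lies at fret 5 + 3 = 8.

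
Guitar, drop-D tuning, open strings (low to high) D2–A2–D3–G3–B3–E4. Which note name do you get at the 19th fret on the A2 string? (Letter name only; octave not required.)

The open A2 string plus 19 semitones: A–A#–B–C–…–D–D#–E.

E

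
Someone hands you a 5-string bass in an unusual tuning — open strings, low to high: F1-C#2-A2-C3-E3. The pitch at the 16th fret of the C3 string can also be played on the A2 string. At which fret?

19

C3 at fret 16 is C3 + 16 semitones = E4.
The open A2 string is 3 semitones below the open C3, so the same pitch on the A2 string lies at fret 16 + 3 = 19.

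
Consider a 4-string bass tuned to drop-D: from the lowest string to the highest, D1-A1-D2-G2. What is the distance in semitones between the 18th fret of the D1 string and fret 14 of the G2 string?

D1 at fret 18 → G#2 (MIDI 44); G2 at fret 14 → A3 (MIDI 57).
44 − 57 = -13, so the two pitches are 13 semitones apart, with A3 the higher.

13 semitones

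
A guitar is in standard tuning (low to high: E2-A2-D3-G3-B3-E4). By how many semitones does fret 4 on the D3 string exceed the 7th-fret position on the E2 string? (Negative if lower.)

D3 at fret 4 → F♯3 (MIDI 54); E2 at fret 7 → B2 (MIDI 47).
54 − 47 = 7, so the two pitches are 7 semitones apart.

7 semitones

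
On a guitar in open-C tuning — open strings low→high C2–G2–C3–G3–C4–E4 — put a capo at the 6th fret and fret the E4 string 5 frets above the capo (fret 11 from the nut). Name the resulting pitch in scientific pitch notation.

The capo raises the open E4 by 6 semitones to A#4; fretting 5 more gives E4 + 6 + 5 = E4 + 11 semitones = D#5.

D#5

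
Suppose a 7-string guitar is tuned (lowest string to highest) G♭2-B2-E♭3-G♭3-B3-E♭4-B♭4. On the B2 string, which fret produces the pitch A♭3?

9

A♭3 is 9 semitones above the open B2 (B–C–Db–D–Eb–E–F–Gb–G–Ab), so it sits at fret 9.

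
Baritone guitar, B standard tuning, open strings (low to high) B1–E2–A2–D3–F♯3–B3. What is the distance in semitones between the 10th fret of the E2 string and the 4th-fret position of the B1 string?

11 semitones

E2 at fret 10 → D3 (MIDI 50); B1 at fret 4 → D♯2 (MIDI 39).
50 − 39 = 11, so the two pitches are 11 semitones apart, with D3 the higher.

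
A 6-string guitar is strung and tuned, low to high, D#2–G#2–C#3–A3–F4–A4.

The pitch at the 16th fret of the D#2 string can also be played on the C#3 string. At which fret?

6

D#2 at fret 16 is D#2 + 16 semitones = G3.
The open C#3 string is 10 semitones above the open D#2, so the same pitch on the C#3 string lies at fret 16 − 10 = 6.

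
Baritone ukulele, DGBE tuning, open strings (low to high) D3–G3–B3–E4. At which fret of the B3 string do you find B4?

12

B4 is 12 semitones above the open B3 (B–C–C#–D–…–A–A#–B), so it sits at fret 12.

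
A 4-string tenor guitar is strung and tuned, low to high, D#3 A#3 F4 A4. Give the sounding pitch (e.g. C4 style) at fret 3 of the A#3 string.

C#4

A#3 is MIDI 58. Adding 3 gives 61, which is C#4.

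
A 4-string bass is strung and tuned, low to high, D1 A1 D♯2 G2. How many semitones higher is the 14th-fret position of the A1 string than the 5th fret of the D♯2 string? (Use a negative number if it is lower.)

3 semitones

A1 at fret 14 → B2 (MIDI 47); D♯2 at fret 5 → G♯2 (MIDI 44).
47 − 44 = 3, so the two pitches are 3 semitones apart.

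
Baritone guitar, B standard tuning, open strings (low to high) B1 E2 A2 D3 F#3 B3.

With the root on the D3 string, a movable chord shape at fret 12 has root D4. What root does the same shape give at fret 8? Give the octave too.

Moving from fret 12 to fret 8 shifts the root by -4 semitones.
D4 down 4 semitones is A#3.

A#3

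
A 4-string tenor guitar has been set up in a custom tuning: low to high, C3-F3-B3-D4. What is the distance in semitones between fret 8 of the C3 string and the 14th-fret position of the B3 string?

17 semitones

C3 at fret 8 → G♯3 (MIDI 56); B3 at fret 14 → C♯5 (MIDI 73).
56 − 73 = -17, so the two pitches are 17 semitones apart, with C♯5 the higher.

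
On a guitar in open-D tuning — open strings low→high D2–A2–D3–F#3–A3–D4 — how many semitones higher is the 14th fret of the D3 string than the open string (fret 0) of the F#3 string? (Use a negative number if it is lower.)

D3 at fret 14 → E4 (MIDI 64); F#3 at fret 0 → F#3 (MIDI 54).
64 − 54 = 10, so the two pitches are 10 semitones apart.

10 semitones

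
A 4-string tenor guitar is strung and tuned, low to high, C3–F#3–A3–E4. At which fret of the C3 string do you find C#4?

C#4 is 13 semitones above the open C3 (C–C#–D–D#–…–B–C–C#), so it sits at fret 13.

13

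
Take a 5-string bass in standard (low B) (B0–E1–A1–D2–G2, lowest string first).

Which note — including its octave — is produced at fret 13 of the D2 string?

Each fret is one semitone, so D2 + 13 = D#3.
(Equivalently spelled Eb3.)

D#3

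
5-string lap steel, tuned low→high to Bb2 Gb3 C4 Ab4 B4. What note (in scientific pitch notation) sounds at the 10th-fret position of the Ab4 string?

Each fret is one semitone, so Ab4 + 10 = Gb5.

Gb5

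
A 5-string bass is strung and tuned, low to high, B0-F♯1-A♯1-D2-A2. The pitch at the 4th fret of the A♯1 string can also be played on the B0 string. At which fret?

A♯1 at fret 4 is A♯1 + 4 semitones = D2.
The open B0 string is 11 semitones below the open A♯1, so the same pitch on the B0 string lies at fret 4 + 11 = 15.

15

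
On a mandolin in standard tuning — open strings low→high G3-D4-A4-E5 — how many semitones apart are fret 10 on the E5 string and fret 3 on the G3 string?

E5 at fret 10 → D6 (MIDI 86); G3 at fret 3 → A#3 (MIDI 58).
86 − 58 = 28, so the two pitches are 28 semitones apart, with D6 the higher.

28 semitones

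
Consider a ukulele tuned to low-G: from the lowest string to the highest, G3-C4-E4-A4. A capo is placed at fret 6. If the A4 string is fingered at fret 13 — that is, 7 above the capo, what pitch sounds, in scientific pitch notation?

A♯5

The capo raises the open A4 by 6 semitones to D♯5; fretting 7 more gives A4 + 6 + 7 = A4 + 13 semitones = A♯5.
(Also written B♭.)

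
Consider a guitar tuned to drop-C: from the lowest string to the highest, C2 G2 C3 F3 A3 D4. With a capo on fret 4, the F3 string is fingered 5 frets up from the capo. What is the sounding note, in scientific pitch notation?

The capo raises the open F3 by 4 semitones to A3; fretting 5 more gives F3 + 4 + 5 = F3 + 9 semitones = D4.

D4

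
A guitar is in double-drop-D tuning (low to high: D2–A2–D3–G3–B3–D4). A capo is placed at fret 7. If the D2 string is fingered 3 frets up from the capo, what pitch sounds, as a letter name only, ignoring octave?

C

The capo raises the open D2 by 7 semitones to A2; fretting 3 more gives D2 + 7 + 3 = D2 + 10 semitones, landing on C.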